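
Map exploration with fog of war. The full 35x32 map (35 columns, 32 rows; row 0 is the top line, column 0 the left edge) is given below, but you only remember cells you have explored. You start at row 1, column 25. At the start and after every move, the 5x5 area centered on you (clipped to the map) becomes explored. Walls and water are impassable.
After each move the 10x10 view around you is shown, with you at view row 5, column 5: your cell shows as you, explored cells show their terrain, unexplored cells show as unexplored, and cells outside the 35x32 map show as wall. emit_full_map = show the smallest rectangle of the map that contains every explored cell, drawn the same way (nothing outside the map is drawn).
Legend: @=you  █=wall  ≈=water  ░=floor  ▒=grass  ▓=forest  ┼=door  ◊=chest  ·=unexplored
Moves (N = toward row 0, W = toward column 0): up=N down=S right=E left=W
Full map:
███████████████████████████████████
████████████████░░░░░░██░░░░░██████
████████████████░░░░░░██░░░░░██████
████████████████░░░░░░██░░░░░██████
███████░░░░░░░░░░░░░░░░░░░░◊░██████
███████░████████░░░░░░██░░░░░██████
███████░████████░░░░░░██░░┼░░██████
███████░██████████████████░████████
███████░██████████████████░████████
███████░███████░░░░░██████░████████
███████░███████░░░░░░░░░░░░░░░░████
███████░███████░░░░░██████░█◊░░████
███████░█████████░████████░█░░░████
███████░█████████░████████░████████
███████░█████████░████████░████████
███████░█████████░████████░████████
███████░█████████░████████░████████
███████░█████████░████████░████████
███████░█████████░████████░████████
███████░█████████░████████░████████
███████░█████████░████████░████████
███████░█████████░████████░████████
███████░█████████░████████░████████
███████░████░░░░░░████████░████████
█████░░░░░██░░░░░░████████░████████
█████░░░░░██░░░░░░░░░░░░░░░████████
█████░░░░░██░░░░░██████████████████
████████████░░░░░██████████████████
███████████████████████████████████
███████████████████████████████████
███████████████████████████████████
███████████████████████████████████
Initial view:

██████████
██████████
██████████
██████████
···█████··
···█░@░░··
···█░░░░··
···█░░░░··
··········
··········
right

██████████
██████████
██████████
██████████
··██████··
··█░░@░░··
··█░░░░░··
··█░░░░░··
··········
··········

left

██████████
██████████
██████████
██████████
···██████·
···█░@░░░·
···█░░░░░·
···█░░░░░·
··········
··········

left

██████████
██████████
██████████
██████████
···███████
···██@░░░░
···██░░░░░
···██░░░░░
··········
··········

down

██████████
██████████
██████████
···███████
···██░░░░░
···██@░░░░
···██░░░░░
···░░░░░··
··········
··········

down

██████████
██████████
···███████
···██░░░░░
···██░░░░░
···██@░░░░
···░░░░░··
···██░░░··
··········
··········

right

██████████
██████████
··███████·
··██░░░░░·
··██░░░░░·
··██░@░░░·
··░░░░░◊··
··██░░░░··
··········
··········

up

██████████
██████████
██████████
··███████·
··██░░░░░·
··██░@░░░·
··██░░░░░·
··░░░░░◊··
··██░░░░··
··········

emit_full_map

███████
██░░░░░
██░@░░░
██░░░░░
░░░░░◊·
██░░░░·

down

██████████
██████████
··███████·
··██░░░░░·
··██░░░░░·
··██░@░░░·
··░░░░░◊··
··██░░░░··
··········
··········

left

██████████
██████████
···███████
···██░░░░░
···██░░░░░
···██@░░░░
···░░░░░◊·
···██░░░░·
··········
··········


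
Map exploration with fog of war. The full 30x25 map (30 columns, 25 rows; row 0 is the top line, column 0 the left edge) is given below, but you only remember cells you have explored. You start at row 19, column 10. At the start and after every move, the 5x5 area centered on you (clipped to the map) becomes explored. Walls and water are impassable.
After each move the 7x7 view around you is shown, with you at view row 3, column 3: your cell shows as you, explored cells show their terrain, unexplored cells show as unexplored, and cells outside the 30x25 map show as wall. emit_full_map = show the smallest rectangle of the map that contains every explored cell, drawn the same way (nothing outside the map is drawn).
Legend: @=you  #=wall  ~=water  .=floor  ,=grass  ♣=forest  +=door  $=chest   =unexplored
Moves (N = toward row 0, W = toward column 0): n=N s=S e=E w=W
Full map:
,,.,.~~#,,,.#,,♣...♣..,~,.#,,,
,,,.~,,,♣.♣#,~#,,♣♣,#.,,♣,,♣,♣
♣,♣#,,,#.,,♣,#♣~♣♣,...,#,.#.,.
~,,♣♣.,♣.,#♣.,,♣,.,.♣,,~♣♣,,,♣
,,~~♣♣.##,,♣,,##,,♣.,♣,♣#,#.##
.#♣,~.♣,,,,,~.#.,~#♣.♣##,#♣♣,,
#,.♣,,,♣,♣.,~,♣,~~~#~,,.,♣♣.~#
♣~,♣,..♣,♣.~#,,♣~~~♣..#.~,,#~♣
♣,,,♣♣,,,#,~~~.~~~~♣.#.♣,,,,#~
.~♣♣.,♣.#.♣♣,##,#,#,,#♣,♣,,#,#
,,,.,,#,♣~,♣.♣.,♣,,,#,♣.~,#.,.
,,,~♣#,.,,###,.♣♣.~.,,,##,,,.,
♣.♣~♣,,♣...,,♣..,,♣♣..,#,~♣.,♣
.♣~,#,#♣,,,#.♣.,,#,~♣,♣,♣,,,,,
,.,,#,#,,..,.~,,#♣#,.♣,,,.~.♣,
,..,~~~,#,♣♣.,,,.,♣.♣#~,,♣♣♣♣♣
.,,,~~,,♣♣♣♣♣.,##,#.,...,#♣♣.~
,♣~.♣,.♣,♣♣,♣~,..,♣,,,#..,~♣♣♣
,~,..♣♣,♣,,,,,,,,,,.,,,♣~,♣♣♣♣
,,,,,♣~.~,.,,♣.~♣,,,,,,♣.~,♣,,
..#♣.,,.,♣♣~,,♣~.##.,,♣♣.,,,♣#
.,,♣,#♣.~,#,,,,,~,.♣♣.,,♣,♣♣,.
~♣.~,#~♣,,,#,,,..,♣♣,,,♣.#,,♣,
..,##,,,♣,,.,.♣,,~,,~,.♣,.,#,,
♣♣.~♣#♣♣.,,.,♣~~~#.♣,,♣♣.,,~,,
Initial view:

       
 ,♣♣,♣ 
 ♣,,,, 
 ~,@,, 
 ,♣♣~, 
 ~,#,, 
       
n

       
 ♣♣♣♣♣ 
 ,♣♣,♣ 
 ♣,@,, 
 ~,.,, 
 ,♣♣~, 
 ~,#,, 

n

       
 #,♣♣. 
 ♣♣♣♣♣ 
 ,♣@,♣ 
 ♣,,,, 
 ~,.,, 
 ,♣♣~, 

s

 #,♣♣. 
 ♣♣♣♣♣ 
 ,♣♣,♣ 
 ♣,@,, 
 ~,.,, 
 ,♣♣~, 
 ~,#,, 

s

 ♣♣♣♣♣ 
 ,♣♣,♣ 
 ♣,,,, 
 ~,@,, 
 ,♣♣~, 
 ~,#,, 
       

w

  ♣♣♣♣♣
 ♣,♣♣,♣
 ,♣,,,,
 .~@.,,
 .,♣♣~,
 .~,#,,
       

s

 ♣,♣♣,♣
 ,♣,,,,
 .~,.,,
 .,@♣~,
 .~,#,,
 ♣,,,# 
       

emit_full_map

 #,♣♣.
 ♣♣♣♣♣
♣,♣♣,♣
,♣,,,,
.~,.,,
.,@♣~,
.~,#,,
♣,,,# 

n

  ♣♣♣♣♣
 ♣,♣♣,♣
 ,♣,,,,
 .~@.,,
 .,♣♣~,
 .~,#,,
 ♣,,,# 

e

 ♣♣♣♣♣ 
♣,♣♣,♣ 
,♣,,,, 
.~,@,, 
.,♣♣~, 
.~,#,, 
♣,,,#  

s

♣,♣♣,♣ 
,♣,,,, 
.~,.,, 
.,♣@~, 
.~,#,, 
♣,,,#, 
       

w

 ♣,♣♣,♣
 ,♣,,,,
 .~,.,,
 .,@♣~,
 .~,#,,
 ♣,,,#,
       

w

  ♣,♣♣,
 ♣,♣,,,
 ~.~,.,
 ,.@♣♣~
 ♣.~,#,
 ~♣,,,#
       

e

 ♣,♣♣,♣
♣,♣,,,,
~.~,.,,
,.,@♣~,
♣.~,#,,
~♣,,,#,
       

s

♣,♣,,,,
~.~,.,,
,.,♣♣~,
♣.~@#,,
~♣,,,#,
 ,♣,,. 
       

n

 ♣,♣♣,♣
♣,♣,,,,
~.~,.,,
,.,@♣~,
♣.~,#,,
~♣,,,#,
 ,♣,,. 

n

  ♣♣♣♣♣
 ♣,♣♣,♣
♣,♣,,,,
~.~@.,,
,.,♣♣~,
♣.~,#,,
~♣,,,#,

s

 ♣,♣♣,♣
♣,♣,,,,
~.~,.,,
,.,@♣~,
♣.~,#,,
~♣,,,#,
 ,♣,,. 

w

  ♣,♣♣,
 ♣,♣,,,
 ~.~,.,
 ,.@♣♣~
 ♣.~,#,
 ~♣,,,#
  ,♣,,.

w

   ♣,♣♣
 ♣♣,♣,,
 ♣~.~,.
 ,,@,♣♣
 #♣.~,#
 #~♣,,,
   ,♣,,

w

    ♣,♣
 .♣♣,♣,
 ,♣~.~,
 .,@.,♣
 ,#♣.~,
 ,#~♣,,
    ,♣,

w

     ♣,
 ..♣♣,♣
 ,,♣~.~
 ♣.@,.,
 ♣,#♣.~
 ~,#~♣,
     ,♣

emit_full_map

     #,♣♣.
     ♣♣♣♣♣
    ♣,♣♣,♣
..♣♣,♣,,,,
,,♣~.~,.,,
♣.@,.,♣♣~,
♣,#♣.~,#,,
~,#~♣,,,#,
    ,♣,,. 


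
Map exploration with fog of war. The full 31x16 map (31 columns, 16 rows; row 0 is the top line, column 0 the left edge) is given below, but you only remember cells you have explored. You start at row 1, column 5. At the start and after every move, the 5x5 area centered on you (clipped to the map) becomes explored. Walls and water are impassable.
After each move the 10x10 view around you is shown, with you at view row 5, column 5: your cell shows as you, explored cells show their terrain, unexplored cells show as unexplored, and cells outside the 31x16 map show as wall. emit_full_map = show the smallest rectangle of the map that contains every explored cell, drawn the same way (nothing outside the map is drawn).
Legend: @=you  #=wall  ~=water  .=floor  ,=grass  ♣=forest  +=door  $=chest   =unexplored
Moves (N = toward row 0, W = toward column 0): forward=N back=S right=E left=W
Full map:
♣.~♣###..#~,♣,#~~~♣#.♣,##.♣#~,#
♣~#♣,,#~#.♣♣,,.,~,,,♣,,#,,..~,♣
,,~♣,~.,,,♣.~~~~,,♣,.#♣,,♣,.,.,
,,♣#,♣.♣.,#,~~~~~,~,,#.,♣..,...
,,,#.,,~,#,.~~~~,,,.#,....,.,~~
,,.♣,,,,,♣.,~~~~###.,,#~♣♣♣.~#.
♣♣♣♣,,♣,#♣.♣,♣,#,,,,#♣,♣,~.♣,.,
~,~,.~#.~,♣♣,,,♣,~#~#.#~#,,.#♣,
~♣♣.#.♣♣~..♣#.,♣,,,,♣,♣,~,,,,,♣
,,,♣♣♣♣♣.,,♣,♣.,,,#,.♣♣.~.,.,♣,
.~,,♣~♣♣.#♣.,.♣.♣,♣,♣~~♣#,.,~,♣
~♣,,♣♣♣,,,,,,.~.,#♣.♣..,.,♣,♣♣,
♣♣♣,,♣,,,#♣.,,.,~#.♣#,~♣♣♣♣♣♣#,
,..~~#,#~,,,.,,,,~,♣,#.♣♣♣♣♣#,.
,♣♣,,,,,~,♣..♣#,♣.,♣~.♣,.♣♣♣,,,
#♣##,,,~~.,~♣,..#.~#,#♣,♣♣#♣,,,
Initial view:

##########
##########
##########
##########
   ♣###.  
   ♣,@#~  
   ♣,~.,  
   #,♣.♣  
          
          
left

##########
##########
##########
##########
#  ~♣###. 
#  #♣@,#~ 
#  ~♣,~., 
#  ♣#,♣.♣ 
#         
#         

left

##########
##########
##########
##########
## .~♣###.
## ~#@,,#~
## ,~♣,~.,
## ,♣#,♣.♣
##        
##        

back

##########
##########
##########
## .~♣###.
## ~#♣,,#~
## ,~@,~.,
## ,♣#,♣.♣
## ,,#.,  
##        
##        

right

##########
##########
##########
# .~♣###. 
# ~#♣,,#~ 
# ,~♣@~., 
# ,♣#,♣.♣ 
# ,,#.,,  
#         
#         

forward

##########
##########
##########
##########
# .~♣###. 
# ~#♣@,#~ 
# ,~♣,~., 
# ,♣#,♣.♣ 
# ,,#.,,  
#         

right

##########
##########
##########
##########
 .~♣###.  
 ~#♣,@#~  
 ,~♣,~.,  
 ,♣#,♣.♣  
 ,,#.,,   
          

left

##########
##########
##########
##########
# .~♣###. 
# ~#♣@,#~ 
# ,~♣,~., 
# ,♣#,♣.♣ 
# ,,#.,,  
#         

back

##########
##########
##########
# .~♣###. 
# ~#♣,,#~ 
# ,~♣@~., 
# ,♣#,♣.♣ 
# ,,#.,,  
#         
#         

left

##########
##########
##########
## .~♣###.
## ~#♣,,#~
## ,~@,~.,
## ,♣#,♣.♣
## ,,#.,, 
##        
##        

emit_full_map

.~♣###.
~#♣,,#~
,~@,~.,
,♣#,♣.♣
,,#.,, 

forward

##########
##########
##########
##########
## .~♣###.
## ~#@,,#~
## ,~♣,~.,
## ,♣#,♣.♣
## ,,#.,, 
##        

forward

##########
##########
##########
##########
##########
## .~@###.
## ~#♣,,#~
## ,~♣,~.,
## ,♣#,♣.♣
## ,,#.,, 

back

##########
##########
##########
##########
## .~♣###.
## ~#@,,#~
## ,~♣,~.,
## ,♣#,♣.♣
## ,,#.,, 
##        

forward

##########
##########
##########
##########
##########
## .~@###.
## ~#♣,,#~
## ,~♣,~.,
## ,♣#,♣.♣
## ,,#.,, 


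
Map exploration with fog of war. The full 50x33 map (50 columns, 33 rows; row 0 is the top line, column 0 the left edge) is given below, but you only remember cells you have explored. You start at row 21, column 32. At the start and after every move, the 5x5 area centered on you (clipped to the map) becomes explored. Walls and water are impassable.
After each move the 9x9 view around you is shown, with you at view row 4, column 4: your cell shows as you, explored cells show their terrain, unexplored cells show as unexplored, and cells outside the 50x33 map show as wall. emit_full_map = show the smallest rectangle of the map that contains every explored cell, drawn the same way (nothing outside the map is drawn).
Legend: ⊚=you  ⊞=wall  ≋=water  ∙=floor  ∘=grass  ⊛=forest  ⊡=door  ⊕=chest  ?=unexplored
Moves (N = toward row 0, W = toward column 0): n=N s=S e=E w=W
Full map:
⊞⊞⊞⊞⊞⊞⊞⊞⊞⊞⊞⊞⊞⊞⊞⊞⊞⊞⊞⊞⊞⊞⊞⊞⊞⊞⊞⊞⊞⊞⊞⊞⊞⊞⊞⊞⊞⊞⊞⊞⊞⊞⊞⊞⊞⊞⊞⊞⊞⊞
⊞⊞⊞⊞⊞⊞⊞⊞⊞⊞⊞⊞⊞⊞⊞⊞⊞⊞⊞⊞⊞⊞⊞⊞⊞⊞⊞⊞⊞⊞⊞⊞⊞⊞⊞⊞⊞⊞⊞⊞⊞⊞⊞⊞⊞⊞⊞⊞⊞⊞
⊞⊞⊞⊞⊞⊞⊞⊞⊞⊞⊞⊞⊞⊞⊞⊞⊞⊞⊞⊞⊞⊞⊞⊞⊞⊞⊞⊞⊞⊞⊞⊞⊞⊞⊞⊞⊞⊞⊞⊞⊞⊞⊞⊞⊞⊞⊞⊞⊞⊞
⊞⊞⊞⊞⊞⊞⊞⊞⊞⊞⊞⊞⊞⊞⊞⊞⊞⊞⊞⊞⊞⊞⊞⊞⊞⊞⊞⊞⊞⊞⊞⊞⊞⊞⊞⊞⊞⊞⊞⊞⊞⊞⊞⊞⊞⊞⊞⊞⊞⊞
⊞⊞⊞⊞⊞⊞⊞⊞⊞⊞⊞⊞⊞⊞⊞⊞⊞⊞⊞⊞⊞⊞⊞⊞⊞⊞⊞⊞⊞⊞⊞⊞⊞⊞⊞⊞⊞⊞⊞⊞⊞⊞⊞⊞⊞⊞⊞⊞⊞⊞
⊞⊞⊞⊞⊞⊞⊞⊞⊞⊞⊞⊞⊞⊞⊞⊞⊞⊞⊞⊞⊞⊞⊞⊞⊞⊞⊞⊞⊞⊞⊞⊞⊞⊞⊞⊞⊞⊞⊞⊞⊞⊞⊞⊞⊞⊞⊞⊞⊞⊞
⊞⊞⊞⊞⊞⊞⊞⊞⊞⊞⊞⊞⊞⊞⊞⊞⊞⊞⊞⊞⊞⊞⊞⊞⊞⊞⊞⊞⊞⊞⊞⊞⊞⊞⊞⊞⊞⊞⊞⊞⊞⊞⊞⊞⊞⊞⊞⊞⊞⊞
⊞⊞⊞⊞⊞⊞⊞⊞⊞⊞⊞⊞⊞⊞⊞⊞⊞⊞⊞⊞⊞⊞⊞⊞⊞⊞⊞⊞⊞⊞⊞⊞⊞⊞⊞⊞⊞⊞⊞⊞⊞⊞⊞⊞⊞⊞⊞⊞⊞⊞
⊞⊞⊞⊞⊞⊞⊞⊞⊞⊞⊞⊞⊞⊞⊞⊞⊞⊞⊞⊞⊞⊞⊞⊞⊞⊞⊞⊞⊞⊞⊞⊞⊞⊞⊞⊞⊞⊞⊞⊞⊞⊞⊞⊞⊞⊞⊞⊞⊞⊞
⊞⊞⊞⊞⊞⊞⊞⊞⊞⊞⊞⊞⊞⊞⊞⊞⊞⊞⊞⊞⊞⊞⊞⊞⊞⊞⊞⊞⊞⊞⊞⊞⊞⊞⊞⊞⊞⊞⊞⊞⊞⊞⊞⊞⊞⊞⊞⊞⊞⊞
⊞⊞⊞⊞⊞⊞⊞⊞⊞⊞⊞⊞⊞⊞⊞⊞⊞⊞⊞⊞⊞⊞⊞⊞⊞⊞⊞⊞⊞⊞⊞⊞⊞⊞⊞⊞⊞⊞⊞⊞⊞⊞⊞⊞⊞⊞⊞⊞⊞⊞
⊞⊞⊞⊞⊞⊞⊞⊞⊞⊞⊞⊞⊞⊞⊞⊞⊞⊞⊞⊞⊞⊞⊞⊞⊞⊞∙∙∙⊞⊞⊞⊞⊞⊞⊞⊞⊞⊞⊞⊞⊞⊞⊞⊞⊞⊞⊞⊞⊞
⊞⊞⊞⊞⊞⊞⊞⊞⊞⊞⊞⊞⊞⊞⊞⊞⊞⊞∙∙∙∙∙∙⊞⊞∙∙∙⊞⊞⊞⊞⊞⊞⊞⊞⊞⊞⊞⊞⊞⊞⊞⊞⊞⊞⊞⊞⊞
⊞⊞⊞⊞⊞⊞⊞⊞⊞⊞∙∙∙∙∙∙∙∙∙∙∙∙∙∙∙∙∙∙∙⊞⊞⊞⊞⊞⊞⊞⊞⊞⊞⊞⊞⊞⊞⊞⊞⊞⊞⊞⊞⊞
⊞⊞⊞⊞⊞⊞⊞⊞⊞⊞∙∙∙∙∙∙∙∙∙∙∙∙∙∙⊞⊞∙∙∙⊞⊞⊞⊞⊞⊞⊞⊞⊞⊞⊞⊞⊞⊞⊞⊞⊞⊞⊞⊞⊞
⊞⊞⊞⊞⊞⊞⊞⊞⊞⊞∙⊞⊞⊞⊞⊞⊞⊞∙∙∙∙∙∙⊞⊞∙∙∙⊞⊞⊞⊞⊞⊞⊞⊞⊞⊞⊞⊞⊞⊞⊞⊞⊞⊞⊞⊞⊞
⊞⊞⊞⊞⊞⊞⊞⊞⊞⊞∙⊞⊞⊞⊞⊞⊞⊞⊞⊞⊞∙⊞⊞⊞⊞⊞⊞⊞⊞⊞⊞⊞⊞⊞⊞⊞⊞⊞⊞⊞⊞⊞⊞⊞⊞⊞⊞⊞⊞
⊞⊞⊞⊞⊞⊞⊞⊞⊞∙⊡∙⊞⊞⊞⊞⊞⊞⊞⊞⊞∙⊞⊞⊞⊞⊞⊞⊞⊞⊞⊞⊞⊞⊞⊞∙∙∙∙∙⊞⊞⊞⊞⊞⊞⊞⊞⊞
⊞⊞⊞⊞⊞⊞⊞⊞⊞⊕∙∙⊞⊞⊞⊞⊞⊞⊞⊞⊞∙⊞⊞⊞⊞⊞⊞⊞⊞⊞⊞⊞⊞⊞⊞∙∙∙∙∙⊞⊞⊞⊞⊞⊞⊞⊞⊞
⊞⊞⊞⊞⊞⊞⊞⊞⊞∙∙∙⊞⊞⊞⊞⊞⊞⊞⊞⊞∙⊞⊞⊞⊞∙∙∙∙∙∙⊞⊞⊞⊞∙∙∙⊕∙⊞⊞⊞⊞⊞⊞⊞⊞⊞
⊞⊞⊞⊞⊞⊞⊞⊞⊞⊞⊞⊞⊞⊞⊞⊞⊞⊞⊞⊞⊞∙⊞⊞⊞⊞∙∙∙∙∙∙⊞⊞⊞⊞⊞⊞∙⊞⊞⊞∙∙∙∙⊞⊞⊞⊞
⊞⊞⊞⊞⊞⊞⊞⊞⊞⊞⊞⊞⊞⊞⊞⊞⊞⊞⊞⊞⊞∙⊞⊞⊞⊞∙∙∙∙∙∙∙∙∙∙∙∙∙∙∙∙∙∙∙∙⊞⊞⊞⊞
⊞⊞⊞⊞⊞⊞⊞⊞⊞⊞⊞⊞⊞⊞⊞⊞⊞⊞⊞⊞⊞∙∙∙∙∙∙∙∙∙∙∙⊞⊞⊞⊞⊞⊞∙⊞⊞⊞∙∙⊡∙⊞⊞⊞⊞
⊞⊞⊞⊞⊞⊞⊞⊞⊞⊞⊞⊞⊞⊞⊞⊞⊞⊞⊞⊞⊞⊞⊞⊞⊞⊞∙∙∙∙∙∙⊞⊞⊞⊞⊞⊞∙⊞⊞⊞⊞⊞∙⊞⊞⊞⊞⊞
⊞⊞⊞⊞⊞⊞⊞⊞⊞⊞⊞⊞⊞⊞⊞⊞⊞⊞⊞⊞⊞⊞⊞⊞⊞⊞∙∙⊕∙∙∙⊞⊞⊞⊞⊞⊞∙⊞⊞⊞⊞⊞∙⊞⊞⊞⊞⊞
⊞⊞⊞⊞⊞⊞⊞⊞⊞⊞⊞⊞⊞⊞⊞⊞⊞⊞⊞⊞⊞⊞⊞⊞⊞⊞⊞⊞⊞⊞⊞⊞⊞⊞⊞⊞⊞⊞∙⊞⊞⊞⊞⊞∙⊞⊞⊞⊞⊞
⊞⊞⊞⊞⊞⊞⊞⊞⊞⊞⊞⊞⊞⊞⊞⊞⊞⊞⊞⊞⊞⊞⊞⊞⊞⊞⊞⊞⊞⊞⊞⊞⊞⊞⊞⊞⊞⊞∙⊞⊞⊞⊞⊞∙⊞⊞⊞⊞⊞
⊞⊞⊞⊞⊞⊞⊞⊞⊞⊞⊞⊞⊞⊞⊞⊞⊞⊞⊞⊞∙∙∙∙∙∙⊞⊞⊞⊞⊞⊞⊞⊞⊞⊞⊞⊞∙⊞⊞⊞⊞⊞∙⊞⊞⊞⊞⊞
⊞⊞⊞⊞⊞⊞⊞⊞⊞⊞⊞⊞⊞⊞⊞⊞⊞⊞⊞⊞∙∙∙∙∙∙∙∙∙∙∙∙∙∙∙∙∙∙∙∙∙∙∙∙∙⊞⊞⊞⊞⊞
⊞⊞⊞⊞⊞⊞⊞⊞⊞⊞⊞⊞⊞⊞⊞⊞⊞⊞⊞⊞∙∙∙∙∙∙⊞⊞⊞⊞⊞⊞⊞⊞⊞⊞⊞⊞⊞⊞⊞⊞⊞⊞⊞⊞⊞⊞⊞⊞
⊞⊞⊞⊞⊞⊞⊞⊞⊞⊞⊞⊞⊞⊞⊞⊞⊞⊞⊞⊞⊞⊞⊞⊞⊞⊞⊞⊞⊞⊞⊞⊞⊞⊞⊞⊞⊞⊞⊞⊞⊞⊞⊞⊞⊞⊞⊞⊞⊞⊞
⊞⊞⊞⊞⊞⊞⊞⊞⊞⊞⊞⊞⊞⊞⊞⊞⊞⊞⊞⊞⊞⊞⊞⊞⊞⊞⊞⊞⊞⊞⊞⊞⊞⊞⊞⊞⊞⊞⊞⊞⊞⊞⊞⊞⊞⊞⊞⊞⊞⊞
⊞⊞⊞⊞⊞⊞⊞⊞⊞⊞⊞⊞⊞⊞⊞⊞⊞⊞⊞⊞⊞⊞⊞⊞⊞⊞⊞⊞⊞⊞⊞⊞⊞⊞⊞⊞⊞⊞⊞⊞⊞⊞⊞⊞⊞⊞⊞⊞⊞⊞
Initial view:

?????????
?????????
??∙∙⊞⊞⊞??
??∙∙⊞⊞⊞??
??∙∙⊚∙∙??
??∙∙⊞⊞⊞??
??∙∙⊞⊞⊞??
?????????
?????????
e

?????????
?????????
?∙∙⊞⊞⊞⊞??
?∙∙⊞⊞⊞⊞??
?∙∙∙⊚∙∙??
?∙∙⊞⊞⊞⊞??
?∙∙⊞⊞⊞⊞??
?????????
?????????

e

?????????
?????????
∙∙⊞⊞⊞⊞∙??
∙∙⊞⊞⊞⊞⊞??
∙∙∙∙⊚∙∙??
∙∙⊞⊞⊞⊞⊞??
∙∙⊞⊞⊞⊞⊞??
?????????
?????????

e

?????????
?????????
∙⊞⊞⊞⊞∙∙??
∙⊞⊞⊞⊞⊞⊞??
∙∙∙∙⊚∙∙??
∙⊞⊞⊞⊞⊞⊞??
∙⊞⊞⊞⊞⊞⊞??
?????????
?????????

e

?????????
?????????
⊞⊞⊞⊞∙∙∙??
⊞⊞⊞⊞⊞⊞∙??
∙∙∙∙⊚∙∙??
⊞⊞⊞⊞⊞⊞∙??
⊞⊞⊞⊞⊞⊞∙??
?????????
?????????

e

?????????
?????????
⊞⊞⊞∙∙∙⊕??
⊞⊞⊞⊞⊞∙⊞??
∙∙∙∙⊚∙∙??
⊞⊞⊞⊞⊞∙⊞??
⊞⊞⊞⊞⊞∙⊞??
?????????
?????????

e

?????????
?????????
⊞⊞∙∙∙⊕∙??
⊞⊞⊞⊞∙⊞⊞??
∙∙∙∙⊚∙∙??
⊞⊞⊞⊞∙⊞⊞??
⊞⊞⊞⊞∙⊞⊞??
?????????
?????????

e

?????????
?????????
⊞∙∙∙⊕∙⊞??
⊞⊞⊞∙⊞⊞⊞??
∙∙∙∙⊚∙∙??
⊞⊞⊞∙⊞⊞⊞??
⊞⊞⊞∙⊞⊞⊞??
?????????
?????????

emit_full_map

∙∙⊞⊞⊞⊞∙∙∙⊕∙⊞
∙∙⊞⊞⊞⊞⊞⊞∙⊞⊞⊞
∙∙∙∙∙∙∙∙∙⊚∙∙
∙∙⊞⊞⊞⊞⊞⊞∙⊞⊞⊞
∙∙⊞⊞⊞⊞⊞⊞∙⊞⊞⊞

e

?????????
?????????
∙∙∙⊕∙⊞⊞??
⊞⊞∙⊞⊞⊞∙??
∙∙∙∙⊚∙∙??
⊞⊞∙⊞⊞⊞∙??
⊞⊞∙⊞⊞⊞⊞??
?????????
?????????

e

?????????
?????????
∙∙⊕∙⊞⊞⊞??
⊞∙⊞⊞⊞∙∙??
∙∙∙∙⊚∙∙??
⊞∙⊞⊞⊞∙∙??
⊞∙⊞⊞⊞⊞⊞??
?????????
?????????

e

?????????
?????????
∙⊕∙⊞⊞⊞⊞??
∙⊞⊞⊞∙∙∙??
∙∙∙∙⊚∙∙??
∙⊞⊞⊞∙∙⊡??
∙⊞⊞⊞⊞⊞∙??
?????????
?????????

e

?????????
?????????
⊕∙⊞⊞⊞⊞⊞??
⊞⊞⊞∙∙∙∙??
∙∙∙∙⊚∙∙??
⊞⊞⊞∙∙⊡∙??
⊞⊞⊞⊞⊞∙⊞??
?????????
?????????

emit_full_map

∙∙⊞⊞⊞⊞∙∙∙⊕∙⊞⊞⊞⊞⊞
∙∙⊞⊞⊞⊞⊞⊞∙⊞⊞⊞∙∙∙∙
∙∙∙∙∙∙∙∙∙∙∙∙∙⊚∙∙
∙∙⊞⊞⊞⊞⊞⊞∙⊞⊞⊞∙∙⊡∙
∙∙⊞⊞⊞⊞⊞⊞∙⊞⊞⊞⊞⊞∙⊞

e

?????????
?????????
∙⊞⊞⊞⊞⊞⊞??
⊞⊞∙∙∙∙⊞??
∙∙∙∙⊚∙⊞??
⊞⊞∙∙⊡∙⊞??
⊞⊞⊞⊞∙⊞⊞??
?????????
?????????

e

?????????
?????????
⊞⊞⊞⊞⊞⊞⊞??
⊞∙∙∙∙⊞⊞??
∙∙∙∙⊚⊞⊞??
⊞∙∙⊡∙⊞⊞??
⊞⊞⊞∙⊞⊞⊞??
?????????
?????????

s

?????????
⊞⊞⊞⊞⊞⊞⊞??
⊞∙∙∙∙⊞⊞??
∙∙∙∙∙⊞⊞??
⊞∙∙⊡⊚⊞⊞??
⊞⊞⊞∙⊞⊞⊞??
??⊞∙⊞⊞⊞??
?????????
?????????

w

?????????
∙⊞⊞⊞⊞⊞⊞⊞?
⊞⊞∙∙∙∙⊞⊞?
∙∙∙∙∙∙⊞⊞?
⊞⊞∙∙⊚∙⊞⊞?
⊞⊞⊞⊞∙⊞⊞⊞?
??⊞⊞∙⊞⊞⊞?
?????????
?????????

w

?????????
⊕∙⊞⊞⊞⊞⊞⊞⊞
⊞⊞⊞∙∙∙∙⊞⊞
∙∙∙∙∙∙∙⊞⊞
⊞⊞⊞∙⊚⊡∙⊞⊞
⊞⊞⊞⊞⊞∙⊞⊞⊞
??⊞⊞⊞∙⊞⊞⊞
?????????
?????????

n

?????????
?????????
⊕∙⊞⊞⊞⊞⊞⊞⊞
⊞⊞⊞∙∙∙∙⊞⊞
∙∙∙∙⊚∙∙⊞⊞
⊞⊞⊞∙∙⊡∙⊞⊞
⊞⊞⊞⊞⊞∙⊞⊞⊞
??⊞⊞⊞∙⊞⊞⊞
?????????

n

?????????
?????????
??⊞⊞⊞⊞⊞??
⊕∙⊞⊞⊞⊞⊞⊞⊞
⊞⊞⊞∙⊚∙∙⊞⊞
∙∙∙∙∙∙∙⊞⊞
⊞⊞⊞∙∙⊡∙⊞⊞
⊞⊞⊞⊞⊞∙⊞⊞⊞
??⊞⊞⊞∙⊞⊞⊞

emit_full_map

???????????⊞⊞⊞⊞⊞??
∙∙⊞⊞⊞⊞∙∙∙⊕∙⊞⊞⊞⊞⊞⊞⊞
∙∙⊞⊞⊞⊞⊞⊞∙⊞⊞⊞∙⊚∙∙⊞⊞
∙∙∙∙∙∙∙∙∙∙∙∙∙∙∙∙⊞⊞
∙∙⊞⊞⊞⊞⊞⊞∙⊞⊞⊞∙∙⊡∙⊞⊞
∙∙⊞⊞⊞⊞⊞⊞∙⊞⊞⊞⊞⊞∙⊞⊞⊞
???????????⊞⊞⊞∙⊞⊞⊞

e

?????????
?????????
?⊞⊞⊞⊞⊞⊞??
∙⊞⊞⊞⊞⊞⊞⊞?
⊞⊞∙∙⊚∙⊞⊞?
∙∙∙∙∙∙⊞⊞?
⊞⊞∙∙⊡∙⊞⊞?
⊞⊞⊞⊞∙⊞⊞⊞?
?⊞⊞⊞∙⊞⊞⊞?

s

?????????
?⊞⊞⊞⊞⊞⊞??
∙⊞⊞⊞⊞⊞⊞⊞?
⊞⊞∙∙∙∙⊞⊞?
∙∙∙∙⊚∙⊞⊞?
⊞⊞∙∙⊡∙⊞⊞?
⊞⊞⊞⊞∙⊞⊞⊞?
?⊞⊞⊞∙⊞⊞⊞?
?????????

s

?⊞⊞⊞⊞⊞⊞??
∙⊞⊞⊞⊞⊞⊞⊞?
⊞⊞∙∙∙∙⊞⊞?
∙∙∙∙∙∙⊞⊞?
⊞⊞∙∙⊚∙⊞⊞?
⊞⊞⊞⊞∙⊞⊞⊞?
?⊞⊞⊞∙⊞⊞⊞?
?????????
?????????

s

∙⊞⊞⊞⊞⊞⊞⊞?
⊞⊞∙∙∙∙⊞⊞?
∙∙∙∙∙∙⊞⊞?
⊞⊞∙∙⊡∙⊞⊞?
⊞⊞⊞⊞⊚⊞⊞⊞?
?⊞⊞⊞∙⊞⊞⊞?
??⊞⊞∙⊞⊞??
?????????
?????????

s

⊞⊞∙∙∙∙⊞⊞?
∙∙∙∙∙∙⊞⊞?
⊞⊞∙∙⊡∙⊞⊞?
⊞⊞⊞⊞∙⊞⊞⊞?
?⊞⊞⊞⊚⊞⊞⊞?
??⊞⊞∙⊞⊞??
??⊞⊞∙⊞⊞??
?????????
?????????

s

∙∙∙∙∙∙⊞⊞?
⊞⊞∙∙⊡∙⊞⊞?
⊞⊞⊞⊞∙⊞⊞⊞?
?⊞⊞⊞∙⊞⊞⊞?
??⊞⊞⊚⊞⊞??
??⊞⊞∙⊞⊞??
??⊞⊞∙⊞⊞??
?????????
?????????

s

⊞⊞∙∙⊡∙⊞⊞?
⊞⊞⊞⊞∙⊞⊞⊞?
?⊞⊞⊞∙⊞⊞⊞?
??⊞⊞∙⊞⊞??
??⊞⊞⊚⊞⊞??
??⊞⊞∙⊞⊞??
??∙∙∙⊞⊞??
?????????
?????????

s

⊞⊞⊞⊞∙⊞⊞⊞?
?⊞⊞⊞∙⊞⊞⊞?
??⊞⊞∙⊞⊞??
??⊞⊞∙⊞⊞??
??⊞⊞⊚⊞⊞??
??∙∙∙⊞⊞??
??⊞⊞⊞⊞⊞??
?????????
?????????

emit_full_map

???????????⊞⊞⊞⊞⊞⊞?
∙∙⊞⊞⊞⊞∙∙∙⊕∙⊞⊞⊞⊞⊞⊞⊞
∙∙⊞⊞⊞⊞⊞⊞∙⊞⊞⊞∙∙∙∙⊞⊞
∙∙∙∙∙∙∙∙∙∙∙∙∙∙∙∙⊞⊞
∙∙⊞⊞⊞⊞⊞⊞∙⊞⊞⊞∙∙⊡∙⊞⊞
∙∙⊞⊞⊞⊞⊞⊞∙⊞⊞⊞⊞⊞∙⊞⊞⊞
???????????⊞⊞⊞∙⊞⊞⊞
????????????⊞⊞∙⊞⊞?
????????????⊞⊞∙⊞⊞?
????????????⊞⊞⊚⊞⊞?
????????????∙∙∙⊞⊞?
????????????⊞⊞⊞⊞⊞?

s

?⊞⊞⊞∙⊞⊞⊞?
??⊞⊞∙⊞⊞??
??⊞⊞∙⊞⊞??
??⊞⊞∙⊞⊞??
??∙∙⊚⊞⊞??
??⊞⊞⊞⊞⊞??
??⊞⊞⊞⊞⊞??
?????????
?????????

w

??⊞⊞⊞∙⊞⊞⊞
???⊞⊞∙⊞⊞?
??⊞⊞⊞∙⊞⊞?
??⊞⊞⊞∙⊞⊞?
??∙∙⊚∙⊞⊞?
??⊞⊞⊞⊞⊞⊞?
??⊞⊞⊞⊞⊞⊞?
?????????
?????????

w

???⊞⊞⊞∙⊞⊞
????⊞⊞∙⊞⊞
??⊞⊞⊞⊞∙⊞⊞
??⊞⊞⊞⊞∙⊞⊞
??∙∙⊚∙∙⊞⊞
??⊞⊞⊞⊞⊞⊞⊞
??⊞⊞⊞⊞⊞⊞⊞
?????????
?????????

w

????⊞⊞⊞∙⊞
?????⊞⊞∙⊞
??⊞⊞⊞⊞⊞∙⊞
??⊞⊞⊞⊞⊞∙⊞
??∙∙⊚∙∙∙⊞
??⊞⊞⊞⊞⊞⊞⊞
??⊞⊞⊞⊞⊞⊞⊞
?????????
?????????

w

?????⊞⊞⊞∙
??????⊞⊞∙
??∙⊞⊞⊞⊞⊞∙
??∙⊞⊞⊞⊞⊞∙
??∙∙⊚∙∙∙∙
??⊞⊞⊞⊞⊞⊞⊞
??⊞⊞⊞⊞⊞⊞⊞
?????????
?????????

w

??????⊞⊞⊞
???????⊞⊞
??⊞∙⊞⊞⊞⊞⊞
??⊞∙⊞⊞⊞⊞⊞
??∙∙⊚∙∙∙∙
??⊞⊞⊞⊞⊞⊞⊞
??⊞⊞⊞⊞⊞⊞⊞
?????????
?????????

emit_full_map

???????????⊞⊞⊞⊞⊞⊞?
∙∙⊞⊞⊞⊞∙∙∙⊕∙⊞⊞⊞⊞⊞⊞⊞
∙∙⊞⊞⊞⊞⊞⊞∙⊞⊞⊞∙∙∙∙⊞⊞
∙∙∙∙∙∙∙∙∙∙∙∙∙∙∙∙⊞⊞
∙∙⊞⊞⊞⊞⊞⊞∙⊞⊞⊞∙∙⊡∙⊞⊞
∙∙⊞⊞⊞⊞⊞⊞∙⊞⊞⊞⊞⊞∙⊞⊞⊞
???????????⊞⊞⊞∙⊞⊞⊞
????????????⊞⊞∙⊞⊞?
???????⊞∙⊞⊞⊞⊞⊞∙⊞⊞?
???????⊞∙⊞⊞⊞⊞⊞∙⊞⊞?
???????∙∙⊚∙∙∙∙∙⊞⊞?
???????⊞⊞⊞⊞⊞⊞⊞⊞⊞⊞?
???????⊞⊞⊞⊞⊞⊞⊞⊞⊞⊞?


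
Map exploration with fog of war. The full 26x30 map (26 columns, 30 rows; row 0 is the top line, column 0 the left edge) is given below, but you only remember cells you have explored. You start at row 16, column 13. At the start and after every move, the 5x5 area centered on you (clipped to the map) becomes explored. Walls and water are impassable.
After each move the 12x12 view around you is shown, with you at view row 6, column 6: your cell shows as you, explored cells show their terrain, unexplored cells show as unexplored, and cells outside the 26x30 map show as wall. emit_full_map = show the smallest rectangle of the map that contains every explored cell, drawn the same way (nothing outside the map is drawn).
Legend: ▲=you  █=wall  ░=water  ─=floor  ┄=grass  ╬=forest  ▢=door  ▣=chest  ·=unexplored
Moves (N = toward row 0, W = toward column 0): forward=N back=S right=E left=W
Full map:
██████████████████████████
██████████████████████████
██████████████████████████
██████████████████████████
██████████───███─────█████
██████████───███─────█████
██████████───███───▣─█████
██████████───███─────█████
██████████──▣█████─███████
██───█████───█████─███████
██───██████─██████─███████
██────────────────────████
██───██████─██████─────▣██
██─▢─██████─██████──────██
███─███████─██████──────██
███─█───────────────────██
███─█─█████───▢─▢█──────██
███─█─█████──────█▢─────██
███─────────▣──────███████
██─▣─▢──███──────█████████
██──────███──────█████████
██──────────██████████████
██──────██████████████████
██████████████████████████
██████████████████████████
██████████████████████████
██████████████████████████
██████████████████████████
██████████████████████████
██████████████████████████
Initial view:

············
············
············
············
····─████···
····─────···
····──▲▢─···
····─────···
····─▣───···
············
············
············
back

············
············
············
····─████···
····─────···
····───▢─···
····──▲──···
····─▣───···
····─────···
············
············
············

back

············
············
····─████···
····─────···
····───▢─···
····─────···
····─▣▲──···
····─────···
····─────···
············
············
············

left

············
············
·····─████··
·····─────··
····█───▢─··
····█─────··
····──▲───··
····█─────··
····█─────··
············
············
············

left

············
············
······─████·
······─────·
····██───▢─·
····██─────·
····──▲▣───·
····██─────·
····██─────·
············
············
············

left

············
············
·······─████
·······─────
····███───▢─
····███─────
····──▲─▣───
····███─────
····███─────
············
············
············

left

············
············
········─███
········────
····████───▢
····████────
····──▲──▣──
····─███────
····─███────
············
············
············

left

············
············
·········─██
·········───
····█████───
····█████───
····──▲───▣─
····──███───
····──███───
············
············
············

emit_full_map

·····─████
·····─────
█████───▢─
█████─────
──▲───▣───
──███─────
──███─────

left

············
············
··········─█
··········──
····─█████──
····─█████──
····──▲────▣
····▢──███──
····───███──
············
············
············

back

············
··········─█
··········──
····─█████──
····─█████──
····───────▣
····▢─▲███──
····───███──
····─────···
············
············
············

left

············
···········─
···········─
·····─█████─
····█─█████─
····────────
····─▢▲─███─
····────███─
····──────··
············
············
············

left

█···········
█···········
█···········
█·····─█████
█···─█─█████
█···────────
█···▣─▲──███
█···─────███
█···───────·
█···········
█···········
█···········

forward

█···········
█···········
█···········
█···········
█···─█─█████
█···─█─█████
█···──▲─────
█···▣─▢──███
█···─────███
█···───────·
█···········
█···········

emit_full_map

········─████
········─────
─█─█████───▢─
─█─█████─────
──▲──────▣───
▣─▢──███─────
─────███─────
───────······

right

············
············
···········─
···········─
···─█─█████─
···─█─█████─
···───▲─────
···▣─▢──███─
···─────███─
···───────··
············
············

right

············
············
··········─█
··········──
··─█─█████──
··─█─█████──
··────▲────▣
··▣─▢──███──
··─────███──
··───────···
············
············

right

············
············
·········─██
·········───
·─█─█████───
·─█─█████───
·─────▲───▣─
·▣─▢──███───
·─────███───
·───────····
············
············

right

············
············
········─███
········────
─█─█████───▢
─█─█████────
──────▲──▣──
▣─▢──███────
─────███────
───────·····
············
············

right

············
············
·······─████
·······─────
█─█████───▢─
█─█████─────
──────▲─▣───
─▢──███─────
────███─────
──────······
············
············

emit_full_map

········─████
········─────
─█─█████───▢─
─█─█████─────
───────▲─▣───
▣─▢──███─────
─────███─────
───────······

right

············
············
······─████·
······─────·
─█████───▢─·
─█████─────·
──────▲▣───·
▢──███─────·
───███─────·
─────·······
············
············

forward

············
············
············
······─████·
····───────·
─█████───▢─·
─█████▲────·
───────▣───·
▢──███─────·
───███─────·
─────·······
············

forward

············
············
············
············
····██─████·
····───────·
─█████▲──▢─·
─█████─────·
───────▣───·
▢──███─────·
───███─────·
─────·······

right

············
············
············
············
···██─████··
···───────··
█████─▲─▢─··
█████─────··
──────▣───··
──███─────··
──███─────··
────········

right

············
············
············
············
··██─████···
··───────···
████──▲▢─···
████─────···
─────▣───···
─███─────···
─███─────···
───·········

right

············
············
············
············
·██─█████···
·────────···
███───▲─▢···
███──────···
────▣────···
███─────····
███─────····
──··········

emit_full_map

······██─█████
······────────
─█─█████───▲─▢
─█─█████──────
─────────▣────
▣─▢──███─────·
─────███─────·
───────·······

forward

············
············
············
············
····█████···
·██─█████···
·─────▲──···
███───▢─▢···
███──────···
────▣────···
███─────····
███─────····

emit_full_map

·········█████
······██─█████
······─────▲──
─█─█████───▢─▢
─█─█████──────
─────────▣────
▣─▢──███─────·
─────███─────·
───────·······
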